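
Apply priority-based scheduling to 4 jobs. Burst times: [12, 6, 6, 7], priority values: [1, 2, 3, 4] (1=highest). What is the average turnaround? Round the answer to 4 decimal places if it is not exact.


Sort by priority (ascending = highest first):
Order: [(1, 12), (2, 6), (3, 6), (4, 7)]
Completion times:
  Priority 1, burst=12, C=12
  Priority 2, burst=6, C=18
  Priority 3, burst=6, C=24
  Priority 4, burst=7, C=31
Average turnaround = 85/4 = 21.25

21.25


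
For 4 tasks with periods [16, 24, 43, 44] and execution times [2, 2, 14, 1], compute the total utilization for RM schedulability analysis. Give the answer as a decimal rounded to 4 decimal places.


Compute individual utilizations (exact fractions):
  Task 1: C/T = 2/16 = 1/8 (approx. 0.125)
  Task 2: C/T = 2/24 = 1/12 (approx. 0.0833)
  Task 3: C/T = 14/43 (approx. 0.3256)
  Task 4: C/T = 1/44 (approx. 0.0227)
Total utilization U = 1/8 + 1/12 + 14/43 + 1/44 = 6319/11352
Rounded to 4 decimal places: U = 0.5566
RM (Liu & Layland) bound for 4 tasks = 0.756828; compare with U = 6319/11352 (approx. 0.556642)
U <= bound, so schedulable by RM sufficient condition.

0.5566


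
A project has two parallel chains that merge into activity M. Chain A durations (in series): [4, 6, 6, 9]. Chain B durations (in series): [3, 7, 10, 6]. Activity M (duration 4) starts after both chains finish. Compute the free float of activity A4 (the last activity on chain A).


ES(A4) = sum of predecessors on chain A = 16
EF(A4) = ES + duration = 16 + 9 = 25
Successor of A4 is M. ES(M) = max(sum(A), sum(B)) = max(25, 26) = 26
Free float = ES(successor) - EF(current) = 26 - 25 = 1

1


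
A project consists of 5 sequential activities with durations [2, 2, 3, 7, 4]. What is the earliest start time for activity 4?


Activity 4 starts after activities 1 through 3 complete.
Predecessor durations: [2, 2, 3]
ES = 2 + 2 + 3 = 7

7


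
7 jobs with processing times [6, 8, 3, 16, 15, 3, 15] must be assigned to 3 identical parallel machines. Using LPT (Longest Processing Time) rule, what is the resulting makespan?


Sort jobs in decreasing order (LPT): [16, 15, 15, 8, 6, 3, 3]
Assign each job to the least loaded machine:
  Machine 1: jobs [16, 3, 3], load = 22
  Machine 2: jobs [15, 8], load = 23
  Machine 3: jobs [15, 6], load = 21
Makespan = max load = 23

23


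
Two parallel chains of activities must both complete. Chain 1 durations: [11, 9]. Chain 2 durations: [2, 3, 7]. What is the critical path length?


Path A total = 11 + 9 = 20
Path B total = 2 + 3 + 7 = 12
Critical path = longest path = max(20, 12) = 20

20


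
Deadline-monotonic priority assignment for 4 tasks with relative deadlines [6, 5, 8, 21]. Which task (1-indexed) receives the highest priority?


Sort tasks by relative deadline (ascending):
  Task 2: deadline = 5
  Task 1: deadline = 6
  Task 3: deadline = 8
  Task 4: deadline = 21
Priority order (highest first): [2, 1, 3, 4]
Highest priority task = 2

2


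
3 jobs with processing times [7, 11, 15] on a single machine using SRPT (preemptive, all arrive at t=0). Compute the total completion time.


Since all jobs arrive at t=0, SRPT equals SPT ordering.
SPT order: [7, 11, 15]
Completion times:
  Job 1: p=7, C=7
  Job 2: p=11, C=18
  Job 3: p=15, C=33
Total completion time = 7 + 18 + 33 = 58

58


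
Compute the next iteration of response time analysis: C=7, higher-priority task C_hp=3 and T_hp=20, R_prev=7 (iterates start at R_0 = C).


R_next = C + ceil(R_prev / T_hp) * C_hp
ceil(7 / 20) = ceil(0.35) = 1
Interference = 1 * 3 = 3
R_next = 7 + 3 = 10

10


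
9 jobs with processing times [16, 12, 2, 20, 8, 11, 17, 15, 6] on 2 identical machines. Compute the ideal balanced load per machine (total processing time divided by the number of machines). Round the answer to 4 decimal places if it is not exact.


Total processing time = 16 + 12 + 2 + 20 + 8 + 11 + 17 + 15 + 6 = 107
Number of machines = 2
Ideal balanced load = 107 / 2 = 53.5

53.5


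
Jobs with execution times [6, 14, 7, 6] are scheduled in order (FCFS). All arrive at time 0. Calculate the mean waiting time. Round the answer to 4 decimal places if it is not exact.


FCFS order (as given): [6, 14, 7, 6]
Waiting times:
  Job 1: wait = 0
  Job 2: wait = 6
  Job 3: wait = 20
  Job 4: wait = 27
Sum of waiting times = 53
Average waiting time = 53/4 = 13.25

13.25


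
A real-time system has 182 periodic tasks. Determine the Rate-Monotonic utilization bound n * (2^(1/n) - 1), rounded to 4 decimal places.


Compute 2^(1/182) = 1.0038157625
Subtract 1: 1.0038157625 - 1 = 0.0038157625
Multiply by n: 182 * 0.0038157625 = 0.6944687750
Round to 4 dp: 0.6945

0.6945


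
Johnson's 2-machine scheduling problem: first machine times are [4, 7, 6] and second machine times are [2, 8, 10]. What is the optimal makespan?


Apply Johnson's rule:
  Group 1 (a <= b): [(3, 6, 10), (2, 7, 8)]
  Group 2 (a > b): [(1, 4, 2)]
Optimal job order: [3, 2, 1]
Schedule:
  Job 3: M1 done at 6, M2 done at 16
  Job 2: M1 done at 13, M2 done at 24
  Job 1: M1 done at 17, M2 done at 26
Makespan = 26

26


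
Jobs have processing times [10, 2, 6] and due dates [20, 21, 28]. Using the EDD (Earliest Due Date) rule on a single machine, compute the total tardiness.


Sort by due date (EDD order): [(10, 20), (2, 21), (6, 28)]
Compute completion times and tardiness:
  Job 1: p=10, d=20, C=10, tardiness=max(0,10-20)=0
  Job 2: p=2, d=21, C=12, tardiness=max(0,12-21)=0
  Job 3: p=6, d=28, C=18, tardiness=max(0,18-28)=0
Total tardiness = 0

0


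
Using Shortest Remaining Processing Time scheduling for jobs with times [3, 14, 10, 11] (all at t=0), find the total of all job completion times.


Since all jobs arrive at t=0, SRPT equals SPT ordering.
SPT order: [3, 10, 11, 14]
Completion times:
  Job 1: p=3, C=3
  Job 2: p=10, C=13
  Job 3: p=11, C=24
  Job 4: p=14, C=38
Total completion time = 3 + 13 + 24 + 38 = 78

78


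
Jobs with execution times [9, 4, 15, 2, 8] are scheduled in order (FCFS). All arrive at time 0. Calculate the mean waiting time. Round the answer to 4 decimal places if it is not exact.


FCFS order (as given): [9, 4, 15, 2, 8]
Waiting times:
  Job 1: wait = 0
  Job 2: wait = 9
  Job 3: wait = 13
  Job 4: wait = 28
  Job 5: wait = 30
Sum of waiting times = 80
Average waiting time = 80/5 = 16.0

16.0


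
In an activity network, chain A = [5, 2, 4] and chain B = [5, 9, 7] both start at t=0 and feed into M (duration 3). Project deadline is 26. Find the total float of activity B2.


Forward pass: ES(B2) = sum of predecessors on chain B = 5
EF = ES + duration = 5 + 9 = 14
Backward pass: LF(M) = deadline = 26; LS(M) = 26 - 3 = 23
LF(B2) = LS(M) - sum(successors on chain B) = 23 - 7 = 16
LS = LF - duration = 16 - 9 = 7
Total float = LS - ES = 7 - 5 = 2

2


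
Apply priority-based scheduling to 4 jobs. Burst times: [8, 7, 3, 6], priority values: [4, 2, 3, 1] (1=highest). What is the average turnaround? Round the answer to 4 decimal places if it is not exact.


Sort by priority (ascending = highest first):
Order: [(1, 6), (2, 7), (3, 3), (4, 8)]
Completion times:
  Priority 1, burst=6, C=6
  Priority 2, burst=7, C=13
  Priority 3, burst=3, C=16
  Priority 4, burst=8, C=24
Average turnaround = 59/4 = 14.75

14.75


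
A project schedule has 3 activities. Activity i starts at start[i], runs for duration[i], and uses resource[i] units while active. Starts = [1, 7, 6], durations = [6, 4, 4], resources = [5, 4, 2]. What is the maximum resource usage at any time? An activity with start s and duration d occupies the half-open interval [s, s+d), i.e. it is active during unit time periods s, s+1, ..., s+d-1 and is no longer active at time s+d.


Each activity i is active on [start_i, start_i + duration_i).
Compute total resource usage per time slot:
  t=0: active resources = [], total = 0
  t=1: active resources = [5], total = 5
  t=2: active resources = [5], total = 5
  t=3: active resources = [5], total = 5
  t=4: active resources = [5], total = 5
  t=5: active resources = [5], total = 5
  t=6: active resources = [5, 2], total = 7
  t=7: active resources = [4, 2], total = 6
  t=8: active resources = [4, 2], total = 6
  t=9: active resources = [4, 2], total = 6
  t=10: active resources = [4], total = 4
Peak resource demand = 7

7


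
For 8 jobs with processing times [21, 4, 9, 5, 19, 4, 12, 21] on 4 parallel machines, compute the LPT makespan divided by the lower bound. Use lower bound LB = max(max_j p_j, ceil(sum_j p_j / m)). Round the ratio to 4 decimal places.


LPT order: [21, 21, 19, 12, 9, 5, 4, 4]
Machine loads after assignment: [25, 25, 24, 21]
LPT makespan = 25
Lower bound = max(max_job, ceil(total/4)) = max(21, 24) = 24
Ratio = 25 / 24 = 1.0417

1.0417


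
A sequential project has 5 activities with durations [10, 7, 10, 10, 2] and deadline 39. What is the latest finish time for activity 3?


LF(activity 3) = deadline - sum of successor durations
Successors: activities 4 through 5 with durations [10, 2]
Sum of successor durations = 12
LF = 39 - 12 = 27

27


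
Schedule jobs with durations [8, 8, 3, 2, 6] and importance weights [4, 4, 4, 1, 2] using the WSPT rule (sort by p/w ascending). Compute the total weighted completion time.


Compute p/w ratios and sort ascending (WSPT): [(3, 4), (8, 4), (8, 4), (2, 1), (6, 2)]
Compute weighted completion times:
  Job (p=3,w=4): C=3, w*C=4*3=12
  Job (p=8,w=4): C=11, w*C=4*11=44
  Job (p=8,w=4): C=19, w*C=4*19=76
  Job (p=2,w=1): C=21, w*C=1*21=21
  Job (p=6,w=2): C=27, w*C=2*27=54
Total weighted completion time = 207

207


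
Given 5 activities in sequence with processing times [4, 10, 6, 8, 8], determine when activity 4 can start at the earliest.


Activity 4 starts after activities 1 through 3 complete.
Predecessor durations: [4, 10, 6]
ES = 4 + 10 + 6 = 20

20


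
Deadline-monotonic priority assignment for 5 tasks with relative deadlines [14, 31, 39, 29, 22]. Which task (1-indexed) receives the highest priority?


Sort tasks by relative deadline (ascending):
  Task 1: deadline = 14
  Task 5: deadline = 22
  Task 4: deadline = 29
  Task 2: deadline = 31
  Task 3: deadline = 39
Priority order (highest first): [1, 5, 4, 2, 3]
Highest priority task = 1

1


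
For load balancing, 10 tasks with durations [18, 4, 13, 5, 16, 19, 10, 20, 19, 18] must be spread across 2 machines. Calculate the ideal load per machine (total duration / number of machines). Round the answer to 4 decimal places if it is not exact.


Total processing time = 18 + 4 + 13 + 5 + 16 + 19 + 10 + 20 + 19 + 18 = 142
Number of machines = 2
Ideal balanced load = 142 / 2 = 71.0

71.0


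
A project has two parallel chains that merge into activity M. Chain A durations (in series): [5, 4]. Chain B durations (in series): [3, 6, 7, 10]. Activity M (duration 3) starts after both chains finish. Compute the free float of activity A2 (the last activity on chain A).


ES(A2) = sum of predecessors on chain A = 5
EF(A2) = ES + duration = 5 + 4 = 9
Successor of A2 is M. ES(M) = max(sum(A), sum(B)) = max(9, 26) = 26
Free float = ES(successor) - EF(current) = 26 - 9 = 17

17


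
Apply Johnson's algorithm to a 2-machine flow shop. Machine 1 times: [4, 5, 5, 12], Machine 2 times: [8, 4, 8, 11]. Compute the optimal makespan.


Apply Johnson's rule:
  Group 1 (a <= b): [(1, 4, 8), (3, 5, 8)]
  Group 2 (a > b): [(4, 12, 11), (2, 5, 4)]
Optimal job order: [1, 3, 4, 2]
Schedule:
  Job 1: M1 done at 4, M2 done at 12
  Job 3: M1 done at 9, M2 done at 20
  Job 4: M1 done at 21, M2 done at 32
  Job 2: M1 done at 26, M2 done at 36
Makespan = 36

36


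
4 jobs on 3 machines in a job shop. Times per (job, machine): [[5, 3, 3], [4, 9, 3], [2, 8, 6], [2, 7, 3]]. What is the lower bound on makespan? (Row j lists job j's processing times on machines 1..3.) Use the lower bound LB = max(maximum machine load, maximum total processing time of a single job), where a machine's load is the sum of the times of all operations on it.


Machine loads:
  Machine 1: 5 + 4 + 2 + 2 = 13
  Machine 2: 3 + 9 + 8 + 7 = 27
  Machine 3: 3 + 3 + 6 + 3 = 15
Max machine load = 27
Job totals:
  Job 1: 11
  Job 2: 16
  Job 3: 16
  Job 4: 12
Max job total = 16
Lower bound = max(27, 16) = 27

27


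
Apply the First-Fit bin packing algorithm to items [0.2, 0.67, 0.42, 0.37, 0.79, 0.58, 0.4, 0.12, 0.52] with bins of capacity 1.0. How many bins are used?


Place items sequentially using First-Fit:
  Item 0.2 -> new Bin 1
  Item 0.67 -> Bin 1 (now 0.87)
  Item 0.42 -> new Bin 2
  Item 0.37 -> Bin 2 (now 0.79)
  Item 0.79 -> new Bin 3
  Item 0.58 -> new Bin 4
  Item 0.4 -> Bin 4 (now 0.98)
  Item 0.12 -> Bin 1 (now 0.99)
  Item 0.52 -> new Bin 5
Total bins used = 5

5


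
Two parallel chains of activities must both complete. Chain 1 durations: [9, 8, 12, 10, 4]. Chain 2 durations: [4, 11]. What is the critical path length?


Path A total = 9 + 8 + 12 + 10 + 4 = 43
Path B total = 4 + 11 = 15
Critical path = longest path = max(43, 15) = 43

43


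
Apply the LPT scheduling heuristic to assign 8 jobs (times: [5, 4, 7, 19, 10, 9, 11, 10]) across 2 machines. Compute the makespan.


Sort jobs in decreasing order (LPT): [19, 11, 10, 10, 9, 7, 5, 4]
Assign each job to the least loaded machine:
  Machine 1: jobs [19, 10, 7], load = 36
  Machine 2: jobs [11, 10, 9, 5, 4], load = 39
Makespan = max load = 39

39


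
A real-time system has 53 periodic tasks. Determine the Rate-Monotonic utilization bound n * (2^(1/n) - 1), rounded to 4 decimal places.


Compute 2^(1/53) = 1.0131641430
Subtract 1: 1.0131641430 - 1 = 0.0131641430
Multiply by n: 53 * 0.0131641430 = 0.6976995790
Round to 4 dp: 0.6977

0.6977


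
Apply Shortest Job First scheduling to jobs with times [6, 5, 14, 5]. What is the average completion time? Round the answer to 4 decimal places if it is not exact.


SJF order (ascending): [5, 5, 6, 14]
Completion times:
  Job 1: burst=5, C=5
  Job 2: burst=5, C=10
  Job 3: burst=6, C=16
  Job 4: burst=14, C=30
Average completion = 61/4 = 15.25

15.25


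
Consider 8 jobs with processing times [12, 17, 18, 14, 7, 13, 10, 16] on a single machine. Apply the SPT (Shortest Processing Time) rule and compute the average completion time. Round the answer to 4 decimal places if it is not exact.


Sort jobs by processing time (SPT order): [7, 10, 12, 13, 14, 16, 17, 18]
Compute completion times sequentially:
  Job 1: processing = 7, completes at 7
  Job 2: processing = 10, completes at 17
  Job 3: processing = 12, completes at 29
  Job 4: processing = 13, completes at 42
  Job 5: processing = 14, completes at 56
  Job 6: processing = 16, completes at 72
  Job 7: processing = 17, completes at 89
  Job 8: processing = 18, completes at 107
Sum of completion times = 419
Average completion time = 419/8 = 52.375

52.375


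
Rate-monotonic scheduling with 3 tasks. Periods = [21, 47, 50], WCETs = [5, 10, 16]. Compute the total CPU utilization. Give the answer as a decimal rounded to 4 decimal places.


Compute individual utilizations (exact fractions):
  Task 1: C/T = 5/21 (approx. 0.2381)
  Task 2: C/T = 10/47 (approx. 0.2128)
  Task 3: C/T = 16/50 = 8/25 (approx. 0.32)
Total utilization U = 5/21 + 10/47 + 8/25 = 19021/24675
Rounded to 4 decimal places: U = 0.7709
RM (Liu & Layland) bound for 3 tasks = 0.779763; compare with U = 19021/24675 (approx. 0.770861)
U <= bound, so schedulable by RM sufficient condition.

0.7709


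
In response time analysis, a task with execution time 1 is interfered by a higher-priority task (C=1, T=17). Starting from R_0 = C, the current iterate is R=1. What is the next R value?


R_next = C + ceil(R_prev / T_hp) * C_hp
ceil(1 / 17) = ceil(0.0588) = 1
Interference = 1 * 1 = 1
R_next = 1 + 1 = 2

2


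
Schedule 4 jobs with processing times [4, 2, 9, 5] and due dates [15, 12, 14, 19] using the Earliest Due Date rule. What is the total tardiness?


Sort by due date (EDD order): [(2, 12), (9, 14), (4, 15), (5, 19)]
Compute completion times and tardiness:
  Job 1: p=2, d=12, C=2, tardiness=max(0,2-12)=0
  Job 2: p=9, d=14, C=11, tardiness=max(0,11-14)=0
  Job 3: p=4, d=15, C=15, tardiness=max(0,15-15)=0
  Job 4: p=5, d=19, C=20, tardiness=max(0,20-19)=1
Total tardiness = 1

1


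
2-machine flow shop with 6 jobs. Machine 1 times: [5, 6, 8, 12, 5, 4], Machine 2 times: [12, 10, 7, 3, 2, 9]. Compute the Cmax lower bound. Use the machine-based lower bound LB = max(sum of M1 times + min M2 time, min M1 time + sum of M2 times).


LB1 = sum(M1 times) + min(M2 times) = 40 + 2 = 42
LB2 = min(M1 times) + sum(M2 times) = 4 + 43 = 47
Lower bound = max(LB1, LB2) = max(42, 47) = 47

47


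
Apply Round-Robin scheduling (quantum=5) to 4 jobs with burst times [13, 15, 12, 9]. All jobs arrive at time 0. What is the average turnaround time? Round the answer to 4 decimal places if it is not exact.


Time quantum = 5
Execution trace:
  J1 runs 5 units, time = 5
  J2 runs 5 units, time = 10
  J3 runs 5 units, time = 15
  J4 runs 5 units, time = 20
  J1 runs 5 units, time = 25
  J2 runs 5 units, time = 30
  J3 runs 5 units, time = 35
  J4 runs 4 units, time = 39
  J1 runs 3 units, time = 42
  J2 runs 5 units, time = 47
  J3 runs 2 units, time = 49
Finish times: [42, 47, 49, 39]
Average turnaround = 177/4 = 44.25

44.25


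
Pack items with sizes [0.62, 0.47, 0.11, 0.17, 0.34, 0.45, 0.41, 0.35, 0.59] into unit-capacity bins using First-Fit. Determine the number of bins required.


Place items sequentially using First-Fit:
  Item 0.62 -> new Bin 1
  Item 0.47 -> new Bin 2
  Item 0.11 -> Bin 1 (now 0.73)
  Item 0.17 -> Bin 1 (now 0.9)
  Item 0.34 -> Bin 2 (now 0.81)
  Item 0.45 -> new Bin 3
  Item 0.41 -> Bin 3 (now 0.86)
  Item 0.35 -> new Bin 4
  Item 0.59 -> Bin 4 (now 0.94)
Total bins used = 4

4


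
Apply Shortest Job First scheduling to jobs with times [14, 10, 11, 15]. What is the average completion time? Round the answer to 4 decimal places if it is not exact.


SJF order (ascending): [10, 11, 14, 15]
Completion times:
  Job 1: burst=10, C=10
  Job 2: burst=11, C=21
  Job 3: burst=14, C=35
  Job 4: burst=15, C=50
Average completion = 116/4 = 29.0

29.0


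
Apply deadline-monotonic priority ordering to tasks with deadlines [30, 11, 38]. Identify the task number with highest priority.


Sort tasks by relative deadline (ascending):
  Task 2: deadline = 11
  Task 1: deadline = 30
  Task 3: deadline = 38
Priority order (highest first): [2, 1, 3]
Highest priority task = 2

2


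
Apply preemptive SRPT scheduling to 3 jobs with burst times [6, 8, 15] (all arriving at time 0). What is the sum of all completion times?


Since all jobs arrive at t=0, SRPT equals SPT ordering.
SPT order: [6, 8, 15]
Completion times:
  Job 1: p=6, C=6
  Job 2: p=8, C=14
  Job 3: p=15, C=29
Total completion time = 6 + 14 + 29 = 49

49


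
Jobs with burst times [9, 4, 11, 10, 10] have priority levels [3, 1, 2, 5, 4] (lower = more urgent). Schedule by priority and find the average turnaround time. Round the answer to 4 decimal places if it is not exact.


Sort by priority (ascending = highest first):
Order: [(1, 4), (2, 11), (3, 9), (4, 10), (5, 10)]
Completion times:
  Priority 1, burst=4, C=4
  Priority 2, burst=11, C=15
  Priority 3, burst=9, C=24
  Priority 4, burst=10, C=34
  Priority 5, burst=10, C=44
Average turnaround = 121/5 = 24.2

24.2


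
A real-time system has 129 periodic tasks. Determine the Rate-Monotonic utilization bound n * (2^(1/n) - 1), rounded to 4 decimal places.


Compute 2^(1/129) = 1.0053876957
Subtract 1: 1.0053876957 - 1 = 0.0053876957
Multiply by n: 129 * 0.0053876957 = 0.6950127453
Round to 4 dp: 0.6950

0.6950


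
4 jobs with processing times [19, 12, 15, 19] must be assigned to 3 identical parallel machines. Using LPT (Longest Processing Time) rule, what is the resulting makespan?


Sort jobs in decreasing order (LPT): [19, 19, 15, 12]
Assign each job to the least loaded machine:
  Machine 1: jobs [19], load = 19
  Machine 2: jobs [19], load = 19
  Machine 3: jobs [15, 12], load = 27
Makespan = max load = 27

27


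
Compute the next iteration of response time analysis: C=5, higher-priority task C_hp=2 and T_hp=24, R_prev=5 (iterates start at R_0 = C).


R_next = C + ceil(R_prev / T_hp) * C_hp
ceil(5 / 24) = ceil(0.2083) = 1
Interference = 1 * 2 = 2
R_next = 5 + 2 = 7

7


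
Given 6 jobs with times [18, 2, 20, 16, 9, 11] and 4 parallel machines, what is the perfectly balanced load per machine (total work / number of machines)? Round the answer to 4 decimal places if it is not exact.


Total processing time = 18 + 2 + 20 + 16 + 9 + 11 = 76
Number of machines = 4
Ideal balanced load = 76 / 4 = 19.0

19.0


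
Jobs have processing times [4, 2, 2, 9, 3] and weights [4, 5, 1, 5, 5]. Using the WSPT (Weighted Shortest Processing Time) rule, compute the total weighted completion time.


Compute p/w ratios and sort ascending (WSPT): [(2, 5), (3, 5), (4, 4), (9, 5), (2, 1)]
Compute weighted completion times:
  Job (p=2,w=5): C=2, w*C=5*2=10
  Job (p=3,w=5): C=5, w*C=5*5=25
  Job (p=4,w=4): C=9, w*C=4*9=36
  Job (p=9,w=5): C=18, w*C=5*18=90
  Job (p=2,w=1): C=20, w*C=1*20=20
Total weighted completion time = 181

181


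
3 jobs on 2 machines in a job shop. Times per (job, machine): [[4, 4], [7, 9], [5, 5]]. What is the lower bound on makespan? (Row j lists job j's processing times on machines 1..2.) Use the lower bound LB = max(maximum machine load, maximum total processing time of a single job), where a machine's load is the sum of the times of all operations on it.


Machine loads:
  Machine 1: 4 + 7 + 5 = 16
  Machine 2: 4 + 9 + 5 = 18
Max machine load = 18
Job totals:
  Job 1: 8
  Job 2: 16
  Job 3: 10
Max job total = 16
Lower bound = max(18, 16) = 18

18


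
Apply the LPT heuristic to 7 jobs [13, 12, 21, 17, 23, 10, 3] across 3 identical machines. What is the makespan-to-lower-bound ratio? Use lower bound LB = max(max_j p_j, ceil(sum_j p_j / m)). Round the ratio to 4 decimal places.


LPT order: [23, 21, 17, 13, 12, 10, 3]
Machine loads after assignment: [33, 33, 33]
LPT makespan = 33
Lower bound = max(max_job, ceil(total/3)) = max(23, 33) = 33
Ratio = 33 / 33 = 1.0

1.0


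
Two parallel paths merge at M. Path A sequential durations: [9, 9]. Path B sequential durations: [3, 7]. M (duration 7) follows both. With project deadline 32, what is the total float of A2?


Forward pass: ES(A2) = sum of predecessors on chain A = 9
EF = ES + duration = 9 + 9 = 18
Backward pass: LF(M) = deadline = 32; LS(M) = 32 - 7 = 25
LF(A2) = LS(M) - sum(successors on chain A) = 25 - 0 = 25
LS = LF - duration = 25 - 9 = 16
Total float = LS - ES = 16 - 9 = 7

7


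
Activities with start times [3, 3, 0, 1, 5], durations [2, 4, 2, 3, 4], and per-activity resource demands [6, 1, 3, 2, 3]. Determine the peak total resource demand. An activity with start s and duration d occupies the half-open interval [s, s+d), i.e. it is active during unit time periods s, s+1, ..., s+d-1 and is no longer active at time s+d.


Each activity i is active on [start_i, start_i + duration_i).
Compute total resource usage per time slot:
  t=0: active resources = [3], total = 3
  t=1: active resources = [3, 2], total = 5
  t=2: active resources = [2], total = 2
  t=3: active resources = [6, 1, 2], total = 9
  t=4: active resources = [6, 1], total = 7
  t=5: active resources = [1, 3], total = 4
  t=6: active resources = [1, 3], total = 4
  t=7: active resources = [3], total = 3
  t=8: active resources = [3], total = 3
Peak resource demand = 9

9


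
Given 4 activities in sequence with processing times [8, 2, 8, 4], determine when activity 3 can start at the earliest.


Activity 3 starts after activities 1 through 2 complete.
Predecessor durations: [8, 2]
ES = 8 + 2 = 10

10


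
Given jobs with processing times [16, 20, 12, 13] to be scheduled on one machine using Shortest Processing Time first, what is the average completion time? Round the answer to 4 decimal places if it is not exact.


Sort jobs by processing time (SPT order): [12, 13, 16, 20]
Compute completion times sequentially:
  Job 1: processing = 12, completes at 12
  Job 2: processing = 13, completes at 25
  Job 3: processing = 16, completes at 41
  Job 4: processing = 20, completes at 61
Sum of completion times = 139
Average completion time = 139/4 = 34.75

34.75


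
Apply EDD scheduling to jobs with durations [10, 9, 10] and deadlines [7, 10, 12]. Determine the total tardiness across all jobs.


Sort by due date (EDD order): [(10, 7), (9, 10), (10, 12)]
Compute completion times and tardiness:
  Job 1: p=10, d=7, C=10, tardiness=max(0,10-7)=3
  Job 2: p=9, d=10, C=19, tardiness=max(0,19-10)=9
  Job 3: p=10, d=12, C=29, tardiness=max(0,29-12)=17
Total tardiness = 29

29


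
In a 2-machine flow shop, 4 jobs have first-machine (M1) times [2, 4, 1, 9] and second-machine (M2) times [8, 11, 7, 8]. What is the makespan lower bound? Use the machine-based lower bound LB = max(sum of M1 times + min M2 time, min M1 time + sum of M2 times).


LB1 = sum(M1 times) + min(M2 times) = 16 + 7 = 23
LB2 = min(M1 times) + sum(M2 times) = 1 + 34 = 35
Lower bound = max(LB1, LB2) = max(23, 35) = 35

35


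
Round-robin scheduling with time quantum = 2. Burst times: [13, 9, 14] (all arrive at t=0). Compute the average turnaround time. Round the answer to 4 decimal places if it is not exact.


Time quantum = 2
Execution trace:
  J1 runs 2 units, time = 2
  J2 runs 2 units, time = 4
  J3 runs 2 units, time = 6
  J1 runs 2 units, time = 8
  J2 runs 2 units, time = 10
  J3 runs 2 units, time = 12
  J1 runs 2 units, time = 14
  J2 runs 2 units, time = 16
  J3 runs 2 units, time = 18
  J1 runs 2 units, time = 20
  J2 runs 2 units, time = 22
  J3 runs 2 units, time = 24
  J1 runs 2 units, time = 26
  J2 runs 1 units, time = 27
  J3 runs 2 units, time = 29
  J1 runs 2 units, time = 31
  J3 runs 2 units, time = 33
  J1 runs 1 units, time = 34
  J3 runs 2 units, time = 36
Finish times: [34, 27, 36]
Average turnaround = 97/3 = 32.3333

32.3333


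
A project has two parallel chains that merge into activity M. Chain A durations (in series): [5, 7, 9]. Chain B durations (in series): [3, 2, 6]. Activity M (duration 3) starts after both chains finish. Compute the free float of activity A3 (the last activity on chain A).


ES(A3) = sum of predecessors on chain A = 12
EF(A3) = ES + duration = 12 + 9 = 21
Successor of A3 is M. ES(M) = max(sum(A), sum(B)) = max(21, 11) = 21
Free float = ES(successor) - EF(current) = 21 - 21 = 0

0


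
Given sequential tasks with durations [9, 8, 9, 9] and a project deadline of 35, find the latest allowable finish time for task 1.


LF(activity 1) = deadline - sum of successor durations
Successors: activities 2 through 4 with durations [8, 9, 9]
Sum of successor durations = 26
LF = 35 - 26 = 9

9


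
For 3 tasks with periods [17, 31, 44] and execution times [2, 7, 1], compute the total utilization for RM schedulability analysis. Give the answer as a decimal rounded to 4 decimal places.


Compute individual utilizations (exact fractions):
  Task 1: C/T = 2/17 (approx. 0.1176)
  Task 2: C/T = 7/31 (approx. 0.2258)
  Task 3: C/T = 1/44 (approx. 0.0227)
Total utilization U = 2/17 + 7/31 + 1/44 = 8491/23188
Rounded to 4 decimal places: U = 0.3662
RM (Liu & Layland) bound for 3 tasks = 0.779763; compare with U = 8491/23188 (approx. 0.366181)
U <= bound, so schedulable by RM sufficient condition.

0.3662


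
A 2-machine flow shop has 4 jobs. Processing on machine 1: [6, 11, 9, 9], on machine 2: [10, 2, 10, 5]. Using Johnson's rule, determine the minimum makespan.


Apply Johnson's rule:
  Group 1 (a <= b): [(1, 6, 10), (3, 9, 10)]
  Group 2 (a > b): [(4, 9, 5), (2, 11, 2)]
Optimal job order: [1, 3, 4, 2]
Schedule:
  Job 1: M1 done at 6, M2 done at 16
  Job 3: M1 done at 15, M2 done at 26
  Job 4: M1 done at 24, M2 done at 31
  Job 2: M1 done at 35, M2 done at 37
Makespan = 37

37


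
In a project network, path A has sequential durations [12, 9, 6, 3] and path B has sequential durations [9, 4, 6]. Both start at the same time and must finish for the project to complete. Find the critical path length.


Path A total = 12 + 9 + 6 + 3 = 30
Path B total = 9 + 4 + 6 = 19
Critical path = longest path = max(30, 19) = 30

30


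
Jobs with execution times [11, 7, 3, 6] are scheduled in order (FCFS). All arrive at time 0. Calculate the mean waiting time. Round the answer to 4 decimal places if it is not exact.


FCFS order (as given): [11, 7, 3, 6]
Waiting times:
  Job 1: wait = 0
  Job 2: wait = 11
  Job 3: wait = 18
  Job 4: wait = 21
Sum of waiting times = 50
Average waiting time = 50/4 = 12.5

12.5


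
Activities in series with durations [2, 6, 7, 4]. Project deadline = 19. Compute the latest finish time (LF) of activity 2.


LF(activity 2) = deadline - sum of successor durations
Successors: activities 3 through 4 with durations [7, 4]
Sum of successor durations = 11
LF = 19 - 11 = 8

8


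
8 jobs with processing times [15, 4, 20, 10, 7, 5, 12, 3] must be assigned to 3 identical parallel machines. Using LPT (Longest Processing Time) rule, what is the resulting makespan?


Sort jobs in decreasing order (LPT): [20, 15, 12, 10, 7, 5, 4, 3]
Assign each job to the least loaded machine:
  Machine 1: jobs [20, 5], load = 25
  Machine 2: jobs [15, 7, 4], load = 26
  Machine 3: jobs [12, 10, 3], load = 25
Makespan = max load = 26

26


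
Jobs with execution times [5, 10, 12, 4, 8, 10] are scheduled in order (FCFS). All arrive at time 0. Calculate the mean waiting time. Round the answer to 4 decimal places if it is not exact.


FCFS order (as given): [5, 10, 12, 4, 8, 10]
Waiting times:
  Job 1: wait = 0
  Job 2: wait = 5
  Job 3: wait = 15
  Job 4: wait = 27
  Job 5: wait = 31
  Job 6: wait = 39
Sum of waiting times = 117
Average waiting time = 117/6 = 19.5

19.5


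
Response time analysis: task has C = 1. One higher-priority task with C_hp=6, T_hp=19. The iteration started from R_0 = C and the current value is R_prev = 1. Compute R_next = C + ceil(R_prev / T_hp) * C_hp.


R_next = C + ceil(R_prev / T_hp) * C_hp
ceil(1 / 19) = ceil(0.0526) = 1
Interference = 1 * 6 = 6
R_next = 1 + 6 = 7

7


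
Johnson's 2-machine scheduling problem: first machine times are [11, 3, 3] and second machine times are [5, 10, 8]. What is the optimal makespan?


Apply Johnson's rule:
  Group 1 (a <= b): [(2, 3, 10), (3, 3, 8)]
  Group 2 (a > b): [(1, 11, 5)]
Optimal job order: [2, 3, 1]
Schedule:
  Job 2: M1 done at 3, M2 done at 13
  Job 3: M1 done at 6, M2 done at 21
  Job 1: M1 done at 17, M2 done at 26
Makespan = 26

26


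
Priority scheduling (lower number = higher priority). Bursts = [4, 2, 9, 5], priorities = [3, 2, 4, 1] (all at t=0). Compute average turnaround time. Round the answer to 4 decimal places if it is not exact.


Sort by priority (ascending = highest first):
Order: [(1, 5), (2, 2), (3, 4), (4, 9)]
Completion times:
  Priority 1, burst=5, C=5
  Priority 2, burst=2, C=7
  Priority 3, burst=4, C=11
  Priority 4, burst=9, C=20
Average turnaround = 43/4 = 10.75

10.75


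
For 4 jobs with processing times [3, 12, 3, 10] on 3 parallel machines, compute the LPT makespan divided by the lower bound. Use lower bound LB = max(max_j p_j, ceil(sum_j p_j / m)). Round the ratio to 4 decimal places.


LPT order: [12, 10, 3, 3]
Machine loads after assignment: [12, 10, 6]
LPT makespan = 12
Lower bound = max(max_job, ceil(total/3)) = max(12, 10) = 12
Ratio = 12 / 12 = 1.0

1.0


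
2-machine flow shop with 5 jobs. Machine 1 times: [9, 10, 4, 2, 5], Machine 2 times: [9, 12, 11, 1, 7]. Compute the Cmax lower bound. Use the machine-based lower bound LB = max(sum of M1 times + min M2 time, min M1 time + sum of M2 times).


LB1 = sum(M1 times) + min(M2 times) = 30 + 1 = 31
LB2 = min(M1 times) + sum(M2 times) = 2 + 40 = 42
Lower bound = max(LB1, LB2) = max(31, 42) = 42

42


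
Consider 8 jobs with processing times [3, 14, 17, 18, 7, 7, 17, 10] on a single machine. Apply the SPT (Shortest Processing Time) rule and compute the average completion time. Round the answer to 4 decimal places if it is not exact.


Sort jobs by processing time (SPT order): [3, 7, 7, 10, 14, 17, 17, 18]
Compute completion times sequentially:
  Job 1: processing = 3, completes at 3
  Job 2: processing = 7, completes at 10
  Job 3: processing = 7, completes at 17
  Job 4: processing = 10, completes at 27
  Job 5: processing = 14, completes at 41
  Job 6: processing = 17, completes at 58
  Job 7: processing = 17, completes at 75
  Job 8: processing = 18, completes at 93
Sum of completion times = 324
Average completion time = 324/8 = 40.5

40.5


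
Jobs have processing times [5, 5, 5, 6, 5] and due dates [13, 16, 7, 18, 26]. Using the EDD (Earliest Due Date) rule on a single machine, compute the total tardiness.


Sort by due date (EDD order): [(5, 7), (5, 13), (5, 16), (6, 18), (5, 26)]
Compute completion times and tardiness:
  Job 1: p=5, d=7, C=5, tardiness=max(0,5-7)=0
  Job 2: p=5, d=13, C=10, tardiness=max(0,10-13)=0
  Job 3: p=5, d=16, C=15, tardiness=max(0,15-16)=0
  Job 4: p=6, d=18, C=21, tardiness=max(0,21-18)=3
  Job 5: p=5, d=26, C=26, tardiness=max(0,26-26)=0
Total tardiness = 3

3


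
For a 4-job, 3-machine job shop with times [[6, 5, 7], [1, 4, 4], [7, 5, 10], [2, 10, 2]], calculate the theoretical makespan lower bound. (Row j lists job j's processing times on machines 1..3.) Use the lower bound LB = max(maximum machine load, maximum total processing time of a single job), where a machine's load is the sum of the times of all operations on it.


Machine loads:
  Machine 1: 6 + 1 + 7 + 2 = 16
  Machine 2: 5 + 4 + 5 + 10 = 24
  Machine 3: 7 + 4 + 10 + 2 = 23
Max machine load = 24
Job totals:
  Job 1: 18
  Job 2: 9
  Job 3: 22
  Job 4: 14
Max job total = 22
Lower bound = max(24, 22) = 24

24


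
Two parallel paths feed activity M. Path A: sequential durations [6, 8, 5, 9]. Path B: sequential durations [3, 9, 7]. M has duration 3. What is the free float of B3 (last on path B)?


ES(B3) = sum of predecessors on chain B = 12
EF(B3) = ES + duration = 12 + 7 = 19
Successor of B3 is M. ES(M) = max(sum(A), sum(B)) = max(28, 19) = 28
Free float = ES(successor) - EF(current) = 28 - 19 = 9

9


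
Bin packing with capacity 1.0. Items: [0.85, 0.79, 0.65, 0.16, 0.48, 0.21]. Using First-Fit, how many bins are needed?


Place items sequentially using First-Fit:
  Item 0.85 -> new Bin 1
  Item 0.79 -> new Bin 2
  Item 0.65 -> new Bin 3
  Item 0.16 -> Bin 2 (now 0.95)
  Item 0.48 -> new Bin 4
  Item 0.21 -> Bin 3 (now 0.86)
Total bins used = 4

4


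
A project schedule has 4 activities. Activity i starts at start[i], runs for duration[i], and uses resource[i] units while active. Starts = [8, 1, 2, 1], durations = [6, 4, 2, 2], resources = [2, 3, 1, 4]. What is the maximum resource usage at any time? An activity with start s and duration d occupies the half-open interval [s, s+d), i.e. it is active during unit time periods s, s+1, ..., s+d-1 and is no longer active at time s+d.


Each activity i is active on [start_i, start_i + duration_i).
Compute total resource usage per time slot:
  t=0: active resources = [], total = 0
  t=1: active resources = [3, 4], total = 7
  t=2: active resources = [3, 1, 4], total = 8
  t=3: active resources = [3, 1], total = 4
  t=4: active resources = [3], total = 3
  t=5: active resources = [], total = 0
  t=6: active resources = [], total = 0
  t=7: active resources = [], total = 0
  t=8: active resources = [2], total = 2
  t=9: active resources = [2], total = 2
  t=10: active resources = [2], total = 2
  t=11: active resources = [2], total = 2
  t=12: active resources = [2], total = 2
  t=13: active resources = [2], total = 2
Peak resource demand = 8

8


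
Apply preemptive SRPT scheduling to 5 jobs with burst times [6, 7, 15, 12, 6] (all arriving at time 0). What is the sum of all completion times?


Since all jobs arrive at t=0, SRPT equals SPT ordering.
SPT order: [6, 6, 7, 12, 15]
Completion times:
  Job 1: p=6, C=6
  Job 2: p=6, C=12
  Job 3: p=7, C=19
  Job 4: p=12, C=31
  Job 5: p=15, C=46
Total completion time = 6 + 12 + 19 + 31 + 46 = 114

114


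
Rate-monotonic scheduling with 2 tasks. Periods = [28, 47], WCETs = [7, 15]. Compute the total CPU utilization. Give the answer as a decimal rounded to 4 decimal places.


Compute individual utilizations (exact fractions):
  Task 1: C/T = 7/28 = 1/4 (approx. 0.25)
  Task 2: C/T = 15/47 (approx. 0.3191)
Total utilization U = 1/4 + 15/47 = 107/188
Rounded to 4 decimal places: U = 0.5691
RM (Liu & Layland) bound for 2 tasks = 0.828427; compare with U = 107/188 (approx. 0.569149)
U <= bound, so schedulable by RM sufficient condition.

0.5691


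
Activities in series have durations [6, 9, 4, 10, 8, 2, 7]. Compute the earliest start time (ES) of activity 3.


Activity 3 starts after activities 1 through 2 complete.
Predecessor durations: [6, 9]
ES = 6 + 9 = 15

15


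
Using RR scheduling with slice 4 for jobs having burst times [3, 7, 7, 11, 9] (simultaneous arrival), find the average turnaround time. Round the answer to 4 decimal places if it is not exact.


Time quantum = 4
Execution trace:
  J1 runs 3 units, time = 3
  J2 runs 4 units, time = 7
  J3 runs 4 units, time = 11
  J4 runs 4 units, time = 15
  J5 runs 4 units, time = 19
  J2 runs 3 units, time = 22
  J3 runs 3 units, time = 25
  J4 runs 4 units, time = 29
  J5 runs 4 units, time = 33
  J4 runs 3 units, time = 36
  J5 runs 1 units, time = 37
Finish times: [3, 22, 25, 36, 37]
Average turnaround = 123/5 = 24.6

24.6


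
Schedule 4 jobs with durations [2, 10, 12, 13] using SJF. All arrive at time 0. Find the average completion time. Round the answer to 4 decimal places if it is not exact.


SJF order (ascending): [2, 10, 12, 13]
Completion times:
  Job 1: burst=2, C=2
  Job 2: burst=10, C=12
  Job 3: burst=12, C=24
  Job 4: burst=13, C=37
Average completion = 75/4 = 18.75

18.75


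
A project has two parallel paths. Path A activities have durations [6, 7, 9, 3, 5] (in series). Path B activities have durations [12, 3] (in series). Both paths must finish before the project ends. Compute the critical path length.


Path A total = 6 + 7 + 9 + 3 + 5 = 30
Path B total = 12 + 3 = 15
Critical path = longest path = max(30, 15) = 30

30


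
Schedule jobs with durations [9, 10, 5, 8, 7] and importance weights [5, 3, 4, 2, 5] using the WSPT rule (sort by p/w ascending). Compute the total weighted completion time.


Compute p/w ratios and sort ascending (WSPT): [(5, 4), (7, 5), (9, 5), (10, 3), (8, 2)]
Compute weighted completion times:
  Job (p=5,w=4): C=5, w*C=4*5=20
  Job (p=7,w=5): C=12, w*C=5*12=60
  Job (p=9,w=5): C=21, w*C=5*21=105
  Job (p=10,w=3): C=31, w*C=3*31=93
  Job (p=8,w=2): C=39, w*C=2*39=78
Total weighted completion time = 356

356


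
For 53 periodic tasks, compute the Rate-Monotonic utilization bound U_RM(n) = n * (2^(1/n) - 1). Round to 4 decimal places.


Compute 2^(1/53) = 1.0131641430
Subtract 1: 1.0131641430 - 1 = 0.0131641430
Multiply by n: 53 * 0.0131641430 = 0.6976995790
Round to 4 dp: 0.6977

0.6977


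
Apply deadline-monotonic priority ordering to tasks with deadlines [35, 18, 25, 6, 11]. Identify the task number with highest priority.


Sort tasks by relative deadline (ascending):
  Task 4: deadline = 6
  Task 5: deadline = 11
  Task 2: deadline = 18
  Task 3: deadline = 25
  Task 1: deadline = 35
Priority order (highest first): [4, 5, 2, 3, 1]
Highest priority task = 4

4


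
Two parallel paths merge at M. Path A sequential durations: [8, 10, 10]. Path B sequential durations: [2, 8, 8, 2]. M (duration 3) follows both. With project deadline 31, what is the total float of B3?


Forward pass: ES(B3) = sum of predecessors on chain B = 10
EF = ES + duration = 10 + 8 = 18
Backward pass: LF(M) = deadline = 31; LS(M) = 31 - 3 = 28
LF(B3) = LS(M) - sum(successors on chain B) = 28 - 2 = 26
LS = LF - duration = 26 - 8 = 18
Total float = LS - ES = 18 - 10 = 8

8


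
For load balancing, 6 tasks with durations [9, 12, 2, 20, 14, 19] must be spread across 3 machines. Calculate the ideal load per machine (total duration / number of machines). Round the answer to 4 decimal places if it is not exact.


Total processing time = 9 + 12 + 2 + 20 + 14 + 19 = 76
Number of machines = 3
Ideal balanced load = 76 / 3 = 25.3333

25.3333
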